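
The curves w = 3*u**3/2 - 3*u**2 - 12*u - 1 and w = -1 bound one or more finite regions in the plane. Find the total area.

Set the curves equal: 3*u**3/2 - 3*u**2 - 12*u - 1 = -1, so 3*u**3/2 - 3*u**2 - 12*u = 0, which factors as 3*u*(u - 4)*(u + 2)/2 = 0. The curves meet at u = -2, 0, 4.
On [-2, 0], w = 3*u**3/2 - 3*u**2 - 12*u - 1 is on top; that piece has area ∫[-2,0] (3*u**3/2 - 3*u**2 - 12*u) du = 10.
On [0, 4], w = -1 is on top; that piece has area ∫[0,4] (-(3*u**3/2 - 3*u**2 - 12*u)) du = 64.
Total enclosed area = 10 + 64 = 74.

74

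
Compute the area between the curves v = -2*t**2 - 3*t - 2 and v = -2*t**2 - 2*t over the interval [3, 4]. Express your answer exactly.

On [3, 4], (-2*t**2 - 3*t - 2) - (-2*t**2 - 2*t) = -t - 2 is ≤ 0 throughout, so the area is a single integral of |-t - 2|.
∫[3,4] (-t - 2) dt = -11/2; the area of that piece is 11/2.

11/2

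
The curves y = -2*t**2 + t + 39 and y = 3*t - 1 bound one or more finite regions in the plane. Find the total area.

243

Set the curves equal: -2*t**2 + t + 39 = 3*t - 1, so -2*t**2 - 2*t + 40 = 0, which factors as -2*(t - 4)*(t + 5) = 0. The curves meet at t = -5, 4.
On [-5, 4], y = -2*t**2 + t + 39 is on top; that piece has area ∫[-5,4] (-2*t**2 - 2*t + 40) dt = 243.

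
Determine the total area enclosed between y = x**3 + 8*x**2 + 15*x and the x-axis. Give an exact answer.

The curve meets the x-axis where x**3 + 8*x**2 + 15*x = 0, i.e. x*(x + 3)*(x + 5) = 0, at x = -5, -3, 0.
On [-5, -3] the curve lies above the axis; ∫[-5,-3] (x**3 + 8*x**2 + 15*x) dx = 16/3, giving area 16/3.
On [-3, 0] the curve lies below the axis; ∫[-3,0] (x**3 + 8*x**2 + 15*x) dx = -63/4, giving area 63/4.
Total area = 16/3 + 63/4 = 253/12.

253/12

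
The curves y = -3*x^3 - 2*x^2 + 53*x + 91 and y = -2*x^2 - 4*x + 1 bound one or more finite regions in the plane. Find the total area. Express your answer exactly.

Set the curves equal: -3*x^3 - 2*x^2 + 53*x + 91 = -2*x^2 - 4*x + 1, so -3*x^3 + 57*x + 90 = 0, which factors as -3*(x - 5)*(x + 2)*(x + 3) = 0. The curves meet at x = -3, -2, 5.
On [-3, -2], y = -2*x^2 - 4*x + 1 is on top; that piece has area ∫[-3,-2] (-(-3*x^3 + 57*x + 90)) dx = 15/4.
On [-2, 5], y = -3*x^3 - 2*x^2 + 53*x + 91 is on top; that piece has area ∫[-2,5] (-3*x^3 + 57*x + 90) dx = 3087/4.
Total enclosed area = 15/4 + 3087/4 = 1551/2.

1551/2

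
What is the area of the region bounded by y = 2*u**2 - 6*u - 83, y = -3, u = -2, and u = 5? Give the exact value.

On [-2, 5], (2*u**2 - 6*u - 83) - (-3) = 2*u**2 - 6*u - 80 is ≤ 0 throughout, so the area is a single integral of |2*u**2 - 6*u - 80|.
∫[-2,5] (2*u**2 - 6*u - 80) du = -1603/3; the area of that piece is 1603/3.

1603/3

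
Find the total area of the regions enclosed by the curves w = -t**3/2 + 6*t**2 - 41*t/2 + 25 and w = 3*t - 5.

1/4

Set the curves equal: -t**3/2 + 6*t**2 - 41*t/2 + 25 = 3*t - 5, so -t**3/2 + 6*t**2 - 47*t/2 + 30 = 0, which factors as -(t - 5)*(t - 4)*(t - 3)/2 = 0. The curves meet at t = 3, 4, 5.
On [3, 4], w = 3*t - 5 is on top; that piece has area ∫[3,4] (-(-t**3/2 + 6*t**2 - 47*t/2 + 30)) dt = 1/8.
On [4, 5], w = -t**3/2 + 6*t**2 - 41*t/2 + 25 is on top; that piece has area ∫[4,5] (-t**3/2 + 6*t**2 - 47*t/2 + 30) dt = 1/8.
Total enclosed area = 1/8 + 1/8 = 1/4.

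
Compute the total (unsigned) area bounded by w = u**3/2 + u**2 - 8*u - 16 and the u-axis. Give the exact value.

284/3

The curve meets the u-axis where u**3/2 + u**2 - 8*u - 16 = 0, i.e. (u - 4)*(u + 2)*(u + 4)/2 = 0, at u = -4, -2, 4.
On [-4, -2] the curve lies above the axis; ∫[-4,-2] (u**3/2 + u**2 - 8*u - 16) du = 14/3, giving area 14/3.
On [-2, 4] the curve lies below the axis; ∫[-2,4] (u**3/2 + u**2 - 8*u - 16) du = -90, giving area 90.
Total area = 14/3 + 90 = 284/3.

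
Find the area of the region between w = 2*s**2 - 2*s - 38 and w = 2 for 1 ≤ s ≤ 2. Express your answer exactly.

On [1, 2], (2*s**2 - 2*s - 38) - (2) = 2*s**2 - 2*s - 40 is ≤ 0 throughout, so the area is a single integral of |2*s**2 - 2*s - 40|.
∫[1,2] (2*s**2 - 2*s - 40) ds = -115/3; the area of that piece is 115/3.

115/3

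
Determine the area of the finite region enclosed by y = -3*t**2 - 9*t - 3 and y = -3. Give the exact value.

27/2

Set the curves equal: -3*t**2 - 9*t - 3 = -3, so -3*t**2 - 9*t = 0, which factors as -3*t*(t + 3) = 0. The curves meet at t = -3, 0.
On [-3, 0], y = -3*t**2 - 9*t - 3 is on top; that piece has area ∫[-3,0] (-3*t**2 - 9*t) dt = 27/2.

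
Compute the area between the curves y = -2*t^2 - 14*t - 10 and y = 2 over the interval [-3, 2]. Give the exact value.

The difference (-2*t^2 - 14*t - 10) - (2) = -2*t^2 - 14*t - 12 changes sign at t = -1 inside [-3, 2], so split the integral there.
∫[-3,-1] (-2*t^2 - 14*t - 12) dt = 44/3.
∫[-1,2] (-2*t^2 - 14*t - 12) dt = -63; the area of that piece is 63.
Total area = 44/3 + 63 = 233/3.

233/3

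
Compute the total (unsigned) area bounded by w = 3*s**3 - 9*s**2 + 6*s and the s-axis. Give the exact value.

3/2

The curve meets the s-axis where 3*s**3 - 9*s**2 + 6*s = 0, i.e. 3*s*(s - 2)*(s - 1) = 0, at s = 0, 1, 2.
On [0, 1] the curve lies above the axis; ∫[0,1] (3*s**3 - 9*s**2 + 6*s) ds = 3/4, giving area 3/4.
On [1, 2] the curve lies below the axis; ∫[1,2] (3*s**3 - 9*s**2 + 6*s) ds = -3/4, giving area 3/4.
Total area = 3/4 + 3/4 = 3/2.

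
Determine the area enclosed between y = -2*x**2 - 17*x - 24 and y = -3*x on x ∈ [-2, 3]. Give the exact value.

On [-2, 3], (-2*x**2 - 17*x - 24) - (-3*x) = -2*x**2 - 14*x - 24 is ≤ 0 throughout, so the area is a single integral of |-2*x**2 - 14*x - 24|.
∫[-2,3] (-2*x**2 - 14*x - 24) dx = -535/3; the area of that piece is 535/3.

535/3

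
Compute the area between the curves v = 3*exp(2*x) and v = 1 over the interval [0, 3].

-9/2 + 3*exp(6)/2

On [0, 3], (3*exp(2*x)) - (1) = 3*exp(2*x) - 1 is ≥ 0 throughout, so the area is a single integral of |3*exp(2*x) - 1|.
∫[0,3] (3*exp(2*x) - 1) dx = -9/2 + 3*exp(6)/2.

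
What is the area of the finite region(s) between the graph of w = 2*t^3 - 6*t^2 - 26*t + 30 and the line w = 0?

256

The curve meets the t-axis where 2*t^3 - 6*t^2 - 26*t + 30 = 0, i.e. 2*(t - 5)*(t - 1)*(t + 3) = 0, at t = -3, 1, 5.
On [-3, 1] the curve lies above the axis; ∫[-3,1] (2*t^3 - 6*t^2 - 26*t + 30) dt = 128, giving area 128.
On [1, 5] the curve lies below the axis; ∫[1,5] (2*t^3 - 6*t^2 - 26*t + 30) dt = -128, giving area 128.
Total area = 128 + 128 = 256.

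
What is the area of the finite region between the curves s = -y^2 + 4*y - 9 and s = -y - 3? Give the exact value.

Both boundary curves give s as a function of y, so integrate with respect to y. Setting them equal: -y^2 + 5*y - 6 = 0, i.e. -(y - 3)*(y - 2) = 0, so they meet at y = 2, 3.
For y in [2, 3], s = -y^2 + 4*y - 9 is on the right; area = ∫[2,3] (-y^2 + 5*y - 6) dy = 1/6.

1/6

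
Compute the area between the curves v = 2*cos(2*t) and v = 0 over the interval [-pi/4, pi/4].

2

On [-pi/4, pi/4], (2*cos(2*t)) - (0) = 2*cos(2*t) is ≥ 0 throughout, so the area is a single integral of |2*cos(2*t)|.
∫[-pi/4,pi/4] (2*cos(2*t)) dt = 2.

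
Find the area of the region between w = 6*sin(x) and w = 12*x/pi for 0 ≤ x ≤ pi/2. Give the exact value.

6 - 3*pi/2

On [0, pi/2], (6*sin(x)) - (12*x/pi) = -12*x/pi + 6*sin(x) is ≥ 0 throughout, so the area is a single integral of |-12*x/pi + 6*sin(x)|.
∫[0,pi/2] (-12*x/pi + 6*sin(x)) dx = 6 - 3*pi/2.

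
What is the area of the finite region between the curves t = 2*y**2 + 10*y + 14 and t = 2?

Both boundary curves give t as a function of y, so integrate with respect to y. Setting them equal: 2*y**2 + 10*y + 12 = 0, i.e. 2*(y + 2)*(y + 3) = 0, so they meet at y = -3, -2.
For y in [-3, -2], t = 2*y**2 + 10*y + 14 is on the left; area = ∫[-3,-2] (-(2*y**2 + 10*y + 12)) dy = 1/3.

1/3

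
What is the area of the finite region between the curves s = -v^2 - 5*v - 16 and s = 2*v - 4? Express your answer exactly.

Both boundary curves give s as a function of v, so integrate with respect to v. Setting them equal: -v^2 - 7*v - 12 = 0, i.e. -(v + 3)*(v + 4) = 0, so they meet at v = -4, -3.
For v in [-4, -3], s = -v^2 - 5*v - 16 is on the right; area = ∫[-4,-3] (-v^2 - 7*v - 12) dv = 1/6.

1/6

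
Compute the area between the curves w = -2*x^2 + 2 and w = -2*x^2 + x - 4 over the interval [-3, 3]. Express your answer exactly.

On [-3, 3], (-2*x^2 + 2) - (-2*x^2 + x - 4) = -x + 6 is ≥ 0 throughout, so the area is a single integral of |-x + 6|.
∫[-3,3] (-x + 6) dx = 36.

36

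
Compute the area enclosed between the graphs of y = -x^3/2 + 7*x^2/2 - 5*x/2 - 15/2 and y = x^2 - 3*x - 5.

74/3

Set the curves equal: -x^3/2 + 7*x^2/2 - 5*x/2 - 15/2 = x^2 - 3*x - 5, so -x^3/2 + 5*x^2/2 + x/2 - 5/2 = 0, which factors as -(x - 5)*(x - 1)*(x + 1)/2 = 0. The curves meet at x = -1, 1, 5.
On [-1, 1], y = x^2 - 3*x - 5 is on top; that piece has area ∫[-1,1] (-(-x^3/2 + 5*x^2/2 + x/2 - 5/2)) dx = 10/3.
On [1, 5], y = -x^3/2 + 7*x^2/2 - 5*x/2 - 15/2 is on top; that piece has area ∫[1,5] (-x^3/2 + 5*x^2/2 + x/2 - 5/2) dx = 64/3.
Total enclosed area = 10/3 + 64/3 = 74/3.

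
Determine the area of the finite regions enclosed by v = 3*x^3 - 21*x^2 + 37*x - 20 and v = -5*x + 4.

37/4

Set the curves equal: 3*x^3 - 21*x^2 + 37*x - 20 = -5*x + 4, so 3*x^3 - 21*x^2 + 42*x - 24 = 0, which factors as 3*(x - 4)*(x - 2)*(x - 1) = 0. The curves meet at x = 1, 2, 4.
On [1, 2], v = 3*x^3 - 21*x^2 + 37*x - 20 is on top; that piece has area ∫[1,2] (3*x^3 - 21*x^2 + 42*x - 24) dx = 5/4.
On [2, 4], v = -5*x + 4 is on top; that piece has area ∫[2,4] (-(3*x^3 - 21*x^2 + 42*x - 24)) dx = 8.
Total enclosed area = 5/4 + 8 = 37/4.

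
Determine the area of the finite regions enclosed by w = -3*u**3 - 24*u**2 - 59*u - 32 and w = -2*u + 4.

37/4

Set the curves equal: -3*u**3 - 24*u**2 - 59*u - 32 = -2*u + 4, so -3*u**3 - 24*u**2 - 57*u - 36 = 0, which factors as -3*(u + 1)*(u + 3)*(u + 4) = 0. The curves meet at u = -4, -3, -1.
On [-4, -3], w = -2*u + 4 is on top; that piece has area ∫[-4,-3] (-(-3*u**3 - 24*u**2 - 57*u - 36)) du = 5/4.
On [-3, -1], w = -3*u**3 - 24*u**2 - 59*u - 32 is on top; that piece has area ∫[-3,-1] (-3*u**3 - 24*u**2 - 57*u - 36) du = 8.
Total enclosed area = 5/4 + 8 = 37/4.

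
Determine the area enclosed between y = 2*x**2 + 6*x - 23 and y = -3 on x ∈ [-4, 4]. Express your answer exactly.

424/3

The difference (2*x**2 + 6*x - 23) - (-3) = 2*x**2 + 6*x - 20 changes sign at x = 2 inside [-4, 4], so split the integral there.
∫[-4,2] (2*x**2 + 6*x - 20) dx = -108; the area of that piece is 108.
∫[2,4] (2*x**2 + 6*x - 20) dx = 100/3.
Total area = 108 + 100/3 = 424/3.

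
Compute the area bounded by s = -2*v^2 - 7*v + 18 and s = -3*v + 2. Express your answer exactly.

72

Both boundary curves give s as a function of v, so integrate with respect to v. Setting them equal: -2*v^2 - 4*v + 16 = 0, i.e. -2*(v - 2)*(v + 4) = 0, so they meet at v = -4, 2.
For v in [-4, 2], s = -2*v^2 - 7*v + 18 is on the right; area = ∫[-4,2] (-2*v^2 - 4*v + 16) dv = 72.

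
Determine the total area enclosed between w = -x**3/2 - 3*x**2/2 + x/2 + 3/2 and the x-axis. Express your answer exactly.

The curve meets the x-axis where -x**3/2 - 3*x**2/2 + x/2 + 3/2 = 0, i.e. -(x - 1)*(x + 1)*(x + 3)/2 = 0, at x = -3, -1, 1.
On [-3, -1] the curve lies below the axis; ∫[-3,-1] (-x**3/2 - 3*x**2/2 + x/2 + 3/2) dx = -2, giving area 2.
On [-1, 1] the curve lies above the axis; ∫[-1,1] (-x**3/2 - 3*x**2/2 + x/2 + 3/2) dx = 2, giving area 2.
Total area = 2 + 2 = 4.

4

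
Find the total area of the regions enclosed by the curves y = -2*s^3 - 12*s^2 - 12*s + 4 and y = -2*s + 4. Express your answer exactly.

131/2

Set the curves equal: -2*s^3 - 12*s^2 - 12*s + 4 = -2*s + 4, so -2*s^3 - 12*s^2 - 10*s = 0, which factors as -2*s*(s + 1)*(s + 5) = 0. The curves meet at s = -5, -1, 0.
On [-5, -1], y = -2*s + 4 is on top; that piece has area ∫[-5,-1] (-(-2*s^3 - 12*s^2 - 10*s)) ds = 64.
On [-1, 0], y = -2*s^3 - 12*s^2 - 12*s + 4 is on top; that piece has area ∫[-1,0] (-2*s^3 - 12*s^2 - 10*s) ds = 3/2.
Total enclosed area = 64 + 3/2 = 131/2.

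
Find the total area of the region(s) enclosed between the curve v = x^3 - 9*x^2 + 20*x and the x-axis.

131/4

The curve meets the x-axis where x^3 - 9*x^2 + 20*x = 0, i.e. x*(x - 5)*(x - 4) = 0, at x = 0, 4, 5.
On [0, 4] the curve lies above the axis; ∫[0,4] (x^3 - 9*x^2 + 20*x) dx = 32, giving area 32.
On [4, 5] the curve lies below the axis; ∫[4,5] (x^3 - 9*x^2 + 20*x) dx = -3/4, giving area 3/4.
Total area = 32 + 3/4 = 131/4.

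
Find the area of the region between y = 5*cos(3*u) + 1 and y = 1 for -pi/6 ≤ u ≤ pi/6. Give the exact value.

10/3

On [-pi/6, pi/6], (5*cos(3*u) + 1) - (1) = 5*cos(3*u) is ≥ 0 throughout, so the area is a single integral of |5*cos(3*u)|.
∫[-pi/6,pi/6] (5*cos(3*u)) du = 10/3.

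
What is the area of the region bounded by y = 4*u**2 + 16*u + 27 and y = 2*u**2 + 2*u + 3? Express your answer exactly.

Set the curves equal: 4*u**2 + 16*u + 27 = 2*u**2 + 2*u + 3, so 2*u**2 + 14*u + 24 = 0, which factors as 2*(u + 3)*(u + 4) = 0. The curves meet at u = -4, -3.
On [-4, -3], y = 2*u**2 + 2*u + 3 is on top; that piece has area ∫[-4,-3] (-(2*u**2 + 14*u + 24)) du = 1/3.

1/3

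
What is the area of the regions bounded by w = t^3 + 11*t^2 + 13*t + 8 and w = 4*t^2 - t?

37/12

Set the curves equal: t^3 + 11*t^2 + 13*t + 8 = 4*t^2 - t, so t^3 + 7*t^2 + 14*t + 8 = 0, which factors as (t + 1)*(t + 2)*(t + 4) = 0. The curves meet at t = -4, -2, -1.
On [-4, -2], w = t^3 + 11*t^2 + 13*t + 8 is on top; that piece has area ∫[-4,-2] (t^3 + 7*t^2 + 14*t + 8) dt = 8/3.
On [-2, -1], w = 4*t^2 - t is on top; that piece has area ∫[-2,-1] (-(t^3 + 7*t^2 + 14*t + 8)) dt = 5/12.
Total enclosed area = 8/3 + 5/12 = 37/12.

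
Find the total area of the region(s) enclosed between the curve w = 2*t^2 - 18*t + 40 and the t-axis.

1/3

The curve meets the t-axis where 2*t^2 - 18*t + 40 = 0, i.e. 2*(t - 5)*(t - 4) = 0, at t = 4, 5.
On [4, 5] the curve lies below the axis; ∫[4,5] (2*t^2 - 18*t + 40) dt = -1/3, giving area 1/3.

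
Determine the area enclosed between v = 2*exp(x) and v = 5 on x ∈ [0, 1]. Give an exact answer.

The difference (2*exp(x)) - (5) = 2*exp(x) - 5 changes sign at x = log(5/2) inside [0, 1], so split the integral there.
∫[0,log(5/2)] (2*exp(x) - 5) dx = log(32/3125) + 3; the area of that piece is -3 + log(3125/32).
∫[log(5/2),1] (2*exp(x) - 5) dx = -10 - 5*log(2) + 2*exp(1) + 5*log(5).
Total area = (-3 + log(3125/32)) + (-10 - 5*log(2) + 2*exp(1) + 5*log(5)) = -13 - 10*log(2) + 2*exp(1) + 10*log(5).

-13 - 10*log(2) + 2*exp(1) + 10*log(5)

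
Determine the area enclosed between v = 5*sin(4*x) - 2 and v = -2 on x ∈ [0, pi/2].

5

The difference (5*sin(4*x) - 2) - (-2) = 5*sin(4*x) changes sign at x = pi/4 inside [0, pi/2], so split the integral there.
∫[0,pi/4] (5*sin(4*x)) dx = 5/2.
∫[pi/4,pi/2] (5*sin(4*x)) dx = -5/2; the area of that piece is 5/2.
Total area = 5/2 + 5/2 = 5.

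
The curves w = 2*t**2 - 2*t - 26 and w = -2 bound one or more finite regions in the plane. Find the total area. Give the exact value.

343/3

Set the curves equal: 2*t**2 - 2*t - 26 = -2, so 2*t**2 - 2*t - 24 = 0, which factors as 2*(t - 4)*(t + 3) = 0. The curves meet at t = -3, 4.
On [-3, 4], w = -2 is on top; that piece has area ∫[-3,4] (-(2*t**2 - 2*t - 24)) dt = 343/3.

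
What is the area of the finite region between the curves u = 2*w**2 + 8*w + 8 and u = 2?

8/3

Both boundary curves give u as a function of w, so integrate with respect to w. Setting them equal: 2*w**2 + 8*w + 6 = 0, i.e. 2*(w + 1)*(w + 3) = 0, so they meet at w = -3, -1.
For w in [-3, -1], u = 2*w**2 + 8*w + 8 is on the left; area = ∫[-3,-1] (-(2*w**2 + 8*w + 6)) dw = 8/3.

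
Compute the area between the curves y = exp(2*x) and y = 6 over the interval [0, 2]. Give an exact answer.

The difference (exp(2*x)) - (6) = exp(2*x) - 6 changes sign at x = log(6)/2 inside [0, 2], so split the integral there.
∫[0,log(6)/2] (exp(2*x) - 6) dx = 5/2 - log(216); the area of that piece is -5/2 + log(216).
∫[log(6)/2,2] (exp(2*x) - 6) dx = -15 + 3*log(6) + exp(4)/2.
Total area = (-5/2 + log(216)) + (-15 + 3*log(6) + exp(4)/2) = -35/2 + 6*log(6) + exp(4)/2.

-35/2 + 6*log(6) + exp(4)/2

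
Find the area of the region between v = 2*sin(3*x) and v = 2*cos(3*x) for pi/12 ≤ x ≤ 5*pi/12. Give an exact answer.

On [pi/12, 5*pi/12], (2*sin(3*x)) - (2*cos(3*x)) = 2*sin(3*x) - 2*cos(3*x) is ≥ 0 throughout, so the area is a single integral of |2*sin(3*x) - 2*cos(3*x)|.
∫[pi/12,5*pi/12] (2*sin(3*x) - 2*cos(3*x)) dx = 4*sqrt(2)/3.

4*sqrt(2)/3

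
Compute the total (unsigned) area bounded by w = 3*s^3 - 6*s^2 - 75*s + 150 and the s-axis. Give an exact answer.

The curve meets the s-axis where 3*s^3 - 6*s^2 - 75*s + 150 = 0, i.e. 3*(s - 5)*(s - 2)*(s + 5) = 0, at s = -5, 2, 5.
On [-5, 2] the curve lies above the axis; ∫[-5,2] (3*s^3 - 6*s^2 - 75*s + 150) ds = 4459/4, giving area 4459/4.
On [2, 5] the curve lies below the axis; ∫[2,5] (3*s^3 - 6*s^2 - 75*s + 150) ds = -459/4, giving area 459/4.
Total area = 4459/4 + 459/4 = 2459/2.

2459/2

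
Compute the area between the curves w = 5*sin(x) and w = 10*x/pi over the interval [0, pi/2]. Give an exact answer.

On [0, pi/2], (5*sin(x)) - (10*x/pi) = -10*x/pi + 5*sin(x) is ≥ 0 throughout, so the area is a single integral of |-10*x/pi + 5*sin(x)|.
∫[0,pi/2] (-10*x/pi + 5*sin(x)) dx = 5 - 5*pi/4.

5 - 5*pi/4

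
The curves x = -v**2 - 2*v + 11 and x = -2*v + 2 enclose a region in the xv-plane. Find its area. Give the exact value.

Both boundary curves give x as a function of v, so integrate with respect to v. Setting them equal: -v**2 + 9 = 0, i.e. -(v - 3)*(v + 3) = 0, so they meet at v = -3, 3.
For v in [-3, 3], x = -v**2 - 2*v + 11 is on the right; area = ∫[-3,3] (-v**2 + 9) dv = 36.

36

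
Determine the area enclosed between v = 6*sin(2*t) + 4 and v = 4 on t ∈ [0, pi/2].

6

On [0, pi/2], (6*sin(2*t) + 4) - (4) = 6*sin(2*t) is ≥ 0 throughout, so the area is a single integral of |6*sin(2*t)|.
∫[0,pi/2] (6*sin(2*t)) dt = 6.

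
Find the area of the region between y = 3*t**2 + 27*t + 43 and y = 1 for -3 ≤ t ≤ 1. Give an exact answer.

The difference (3*t**2 + 27*t + 43) - (1) = 3*t**2 + 27*t + 42 changes sign at t = -2 inside [-3, 1], so split the integral there.
∫[-3,-2] (3*t**2 + 27*t + 42) dt = -13/2; the area of that piece is 13/2.
∫[-2,1] (3*t**2 + 27*t + 42) dt = 189/2.
Total area = 13/2 + 189/2 = 101.

101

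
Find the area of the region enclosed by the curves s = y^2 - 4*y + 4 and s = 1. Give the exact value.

4/3

Both boundary curves give s as a function of y, so integrate with respect to y. Setting them equal: y^2 - 4*y + 3 = 0, i.e. (y - 3)*(y - 1) = 0, so they meet at y = 1, 3.
For y in [1, 3], s = y^2 - 4*y + 4 is on the left; area = ∫[1,3] (-(y^2 - 4*y + 3)) dy = 4/3.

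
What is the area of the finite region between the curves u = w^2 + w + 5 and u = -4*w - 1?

Both boundary curves give u as a function of w, so integrate with respect to w. Setting them equal: w^2 + 5*w + 6 = 0, i.e. (w + 2)*(w + 3) = 0, so they meet at w = -3, -2.
For w in [-3, -2], u = w^2 + w + 5 is on the left; area = ∫[-3,-2] (-(w^2 + 5*w + 6)) dw = 1/6.

1/6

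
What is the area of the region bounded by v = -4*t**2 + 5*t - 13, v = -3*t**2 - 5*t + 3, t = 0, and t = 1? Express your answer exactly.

On [0, 1], (-4*t**2 + 5*t - 13) - (-3*t**2 - 5*t + 3) = -t**2 + 10*t - 16 is ≤ 0 throughout, so the area is a single integral of |-t**2 + 10*t - 16|.
∫[0,1] (-t**2 + 10*t - 16) dt = -34/3; the area of that piece is 34/3.

34/3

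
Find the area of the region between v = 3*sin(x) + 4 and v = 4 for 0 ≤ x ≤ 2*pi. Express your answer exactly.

The difference (3*sin(x) + 4) - (4) = 3*sin(x) changes sign at x = pi inside [0, 2*pi], so split the integral there.
∫[0,pi] (3*sin(x)) dx = 6.
∫[pi,2*pi] (3*sin(x)) dx = -6; the area of that piece is 6.
Total area = 6 + 6 = 12.

12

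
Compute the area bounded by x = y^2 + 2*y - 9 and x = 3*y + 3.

343/6

Both boundary curves give x as a function of y, so integrate with respect to y. Setting them equal: y^2 - y - 12 = 0, i.e. (y - 4)*(y + 3) = 0, so they meet at y = -3, 4.
For y in [-3, 4], x = y^2 + 2*y - 9 is on the left; area = ∫[-3,4] (-(y^2 - y - 12)) dy = 343/6.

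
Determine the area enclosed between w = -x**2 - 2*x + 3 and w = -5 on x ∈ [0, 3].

The difference (-x**2 - 2*x + 3) - (-5) = -x**2 - 2*x + 8 changes sign at x = 2 inside [0, 3], so split the integral there.
∫[0,2] (-x**2 - 2*x + 8) dx = 28/3.
∫[2,3] (-x**2 - 2*x + 8) dx = -10/3; the area of that piece is 10/3.
Total area = 28/3 + 10/3 = 38/3.

38/3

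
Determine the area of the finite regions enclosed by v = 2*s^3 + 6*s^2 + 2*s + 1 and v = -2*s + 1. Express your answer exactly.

Set the curves equal: 2*s^3 + 6*s^2 + 2*s + 1 = -2*s + 1, so 2*s^3 + 6*s^2 + 4*s = 0, which factors as 2*s*(s + 1)*(s + 2) = 0. The curves meet at s = -2, -1, 0.
On [-2, -1], v = 2*s^3 + 6*s^2 + 2*s + 1 is on top; that piece has area ∫[-2,-1] (2*s^3 + 6*s^2 + 4*s) ds = 1/2.
On [-1, 0], v = -2*s + 1 is on top; that piece has area ∫[-1,0] (-(2*s^3 + 6*s^2 + 4*s)) ds = 1/2.
Total enclosed area = 1/2 + 1/2 = 1.

1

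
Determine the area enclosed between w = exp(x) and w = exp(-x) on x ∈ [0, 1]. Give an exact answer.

-2 + exp(-1) + exp(1)

On [0, 1], (exp(x)) - (exp(-x)) = exp(x) - exp(-x) is ≥ 0 throughout, so the area is a single integral of |exp(x) - exp(-x)|.
∫[0,1] (exp(x) - exp(-x)) dx = -2 + exp(-1) + exp(1).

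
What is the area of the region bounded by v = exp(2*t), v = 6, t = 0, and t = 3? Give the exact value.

-47/2 + 6*log(6) + exp(6)/2

The difference (exp(2*t)) - (6) = exp(2*t) - 6 changes sign at t = log(6)/2 inside [0, 3], so split the integral there.
∫[0,log(6)/2] (exp(2*t) - 6) dt = 5/2 - log(216); the area of that piece is -5/2 + log(216).
∫[log(6)/2,3] (exp(2*t) - 6) dt = -21 + 3*log(6) + exp(6)/2.
Total area = (-5/2 + log(216)) + (-21 + 3*log(6) + exp(6)/2) = -47/2 + 6*log(6) + exp(6)/2.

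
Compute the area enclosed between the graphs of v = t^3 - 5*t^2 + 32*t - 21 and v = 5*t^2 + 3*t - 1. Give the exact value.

Set the curves equal: t^3 - 5*t^2 + 32*t - 21 = 5*t^2 + 3*t - 1, so t^3 - 10*t^2 + 29*t - 20 = 0, which factors as (t - 5)*(t - 4)*(t - 1) = 0. The curves meet at t = 1, 4, 5.
On [1, 4], v = t^3 - 5*t^2 + 32*t - 21 is on top; that piece has area ∫[1,4] (t^3 - 10*t^2 + 29*t - 20) dt = 45/4.
On [4, 5], v = 5*t^2 + 3*t - 1 is on top; that piece has area ∫[4,5] (-(t^3 - 10*t^2 + 29*t - 20)) dt = 7/12.
Total enclosed area = 45/4 + 7/12 = 71/6.

71/6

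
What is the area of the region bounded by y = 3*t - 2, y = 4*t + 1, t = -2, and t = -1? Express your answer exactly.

3/2

On [-2, -1], (3*t - 2) - (4*t + 1) = -t - 3 is ≤ 0 throughout, so the area is a single integral of |-t - 3|.
∫[-2,-1] (-t - 3) dt = -3/2; the area of that piece is 3/2.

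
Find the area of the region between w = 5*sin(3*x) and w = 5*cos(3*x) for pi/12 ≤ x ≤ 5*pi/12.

10*sqrt(2)/3

On [pi/12, 5*pi/12], (5*sin(3*x)) - (5*cos(3*x)) = 5*sin(3*x) - 5*cos(3*x) is ≥ 0 throughout, so the area is a single integral of |5*sin(3*x) - 5*cos(3*x)|.
∫[pi/12,5*pi/12] (5*sin(3*x) - 5*cos(3*x)) dx = 10*sqrt(2)/3.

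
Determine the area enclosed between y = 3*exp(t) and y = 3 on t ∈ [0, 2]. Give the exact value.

-9 + 3*exp(2)

On [0, 2], (3*exp(t)) - (3) = 3*exp(t) - 3 is ≥ 0 throughout, so the area is a single integral of |3*exp(t) - 3|.
∫[0,2] (3*exp(t) - 3) dt = -9 + 3*exp(2).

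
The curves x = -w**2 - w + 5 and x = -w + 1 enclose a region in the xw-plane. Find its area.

32/3

Both boundary curves give x as a function of w, so integrate with respect to w. Setting them equal: -w**2 + 4 = 0, i.e. -(w - 2)*(w + 2) = 0, so they meet at w = -2, 2.
For w in [-2, 2], x = -w**2 - w + 5 is on the right; area = ∫[-2,2] (-w**2 + 4) dw = 32/3.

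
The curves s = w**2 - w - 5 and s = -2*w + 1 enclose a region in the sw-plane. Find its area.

125/6

Both boundary curves give s as a function of w, so integrate with respect to w. Setting them equal: w**2 + w - 6 = 0, i.e. (w - 2)*(w + 3) = 0, so they meet at w = -3, 2.
For w in [-3, 2], s = w**2 - w - 5 is on the left; area = ∫[-3,2] (-(w**2 + w - 6)) dw = 125/6.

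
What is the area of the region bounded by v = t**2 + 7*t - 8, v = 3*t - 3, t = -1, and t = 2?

38/3

The difference (t**2 + 7*t - 8) - (3*t - 3) = t**2 + 4*t - 5 changes sign at t = 1 inside [-1, 2], so split the integral there.
∫[-1,1] (t**2 + 4*t - 5) dt = -28/3; the area of that piece is 28/3.
∫[1,2] (t**2 + 4*t - 5) dt = 10/3.
Total area = 28/3 + 10/3 = 38/3.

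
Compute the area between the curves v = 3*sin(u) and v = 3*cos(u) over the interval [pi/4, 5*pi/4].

On [pi/4, 5*pi/4], (3*sin(u)) - (3*cos(u)) = 3*sin(u) - 3*cos(u) is ≥ 0 throughout, so the area is a single integral of |3*sin(u) - 3*cos(u)|.
∫[pi/4,5*pi/4] (3*sin(u) - 3*cos(u)) du = 6*sqrt(2).

6*sqrt(2)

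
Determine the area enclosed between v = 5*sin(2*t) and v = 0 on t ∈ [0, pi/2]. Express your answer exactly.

On [0, pi/2], (5*sin(2*t)) - (0) = 5*sin(2*t) is ≥ 0 throughout, so the area is a single integral of |5*sin(2*t)|.
∫[0,pi/2] (5*sin(2*t)) dt = 5.

5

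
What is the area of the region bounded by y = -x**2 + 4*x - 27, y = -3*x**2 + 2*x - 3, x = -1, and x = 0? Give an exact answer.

73/3

On [-1, 0], (-x**2 + 4*x - 27) - (-3*x**2 + 2*x - 3) = 2*x**2 + 2*x - 24 is ≤ 0 throughout, so the area is a single integral of |2*x**2 + 2*x - 24|.
∫[-1,0] (2*x**2 + 2*x - 24) dx = -73/3; the area of that piece is 73/3.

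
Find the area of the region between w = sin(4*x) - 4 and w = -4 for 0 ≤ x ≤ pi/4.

1/2

On [0, pi/4], (sin(4*x) - 4) - (-4) = sin(4*x) is ≥ 0 throughout, so the area is a single integral of |sin(4*x)|.
∫[0,pi/4] (sin(4*x)) dx = 1/2.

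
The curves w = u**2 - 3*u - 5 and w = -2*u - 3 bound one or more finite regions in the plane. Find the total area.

Set the curves equal: u**2 - 3*u - 5 = -2*u - 3, so u**2 - u - 2 = 0, which factors as (u - 2)*(u + 1) = 0. The curves meet at u = -1, 2.
On [-1, 2], w = -2*u - 3 is on top; that piece has area ∫[-1,2] (-(u**2 - u - 2)) du = 9/2.

9/2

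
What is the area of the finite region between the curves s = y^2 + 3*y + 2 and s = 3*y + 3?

Both boundary curves give s as a function of y, so integrate with respect to y. Setting them equal: y^2 - 1 = 0, i.e. (y - 1)*(y + 1) = 0, so they meet at y = -1, 1.
For y in [-1, 1], s = y^2 + 3*y + 2 is on the left; area = ∫[-1,1] (-(y^2 - 1)) dy = 4/3.

4/3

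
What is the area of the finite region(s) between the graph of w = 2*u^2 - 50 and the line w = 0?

1000/3

The curve meets the u-axis where 2*u^2 - 50 = 0, i.e. 2*(u - 5)*(u + 5) = 0, at u = -5, 5.
On [-5, 5] the curve lies below the axis; ∫[-5,5] (2*u^2 - 50) du = -1000/3, giving area 1000/3.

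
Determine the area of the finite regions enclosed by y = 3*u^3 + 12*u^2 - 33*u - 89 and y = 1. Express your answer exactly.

Set the curves equal: 3*u^3 + 12*u^2 - 33*u - 89 = 1, so 3*u^3 + 12*u^2 - 33*u - 90 = 0, which factors as 3*(u - 3)*(u + 2)*(u + 5) = 0. The curves meet at u = -5, -2, 3.
On [-5, -2], y = 3*u^3 + 12*u^2 - 33*u - 89 is on top; that piece has area ∫[-5,-2] (3*u^3 + 12*u^2 - 33*u - 90) du = 351/4.
On [-2, 3], y = 1 is on top; that piece has area ∫[-2,3] (-(3*u^3 + 12*u^2 - 33*u - 90)) du = 1375/4.
Total enclosed area = 351/4 + 1375/4 = 863/2.

863/2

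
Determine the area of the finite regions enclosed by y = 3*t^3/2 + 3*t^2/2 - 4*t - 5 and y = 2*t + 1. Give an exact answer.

Set the curves equal: 3*t^3/2 + 3*t^2/2 - 4*t - 5 = 2*t + 1, so 3*t^3/2 + 3*t^2/2 - 6*t - 6 = 0, which factors as 3*(t - 2)*(t + 1)*(t + 2)/2 = 0. The curves meet at t = -2, -1, 2.
On [-2, -1], y = 3*t^3/2 + 3*t^2/2 - 4*t - 5 is on top; that piece has area ∫[-2,-1] (3*t^3/2 + 3*t^2/2 - 6*t - 6) dt = 7/8.
On [-1, 2], y = 2*t + 1 is on top; that piece has area ∫[-1,2] (-(3*t^3/2 + 3*t^2/2 - 6*t - 6)) dt = 135/8.
Total enclosed area = 7/8 + 135/8 = 71/4.

71/4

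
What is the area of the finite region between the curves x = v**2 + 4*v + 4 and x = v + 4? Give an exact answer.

Both boundary curves give x as a function of v, so integrate with respect to v. Setting them equal: v**2 + 3*v = 0, i.e. v*(v + 3) = 0, so they meet at v = -3, 0.
For v in [-3, 0], x = v**2 + 4*v + 4 is on the left; area = ∫[-3,0] (-(v**2 + 3*v)) dv = 9/2.

9/2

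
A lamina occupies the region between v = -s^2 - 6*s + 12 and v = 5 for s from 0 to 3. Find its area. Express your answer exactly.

67/3

The difference (-s^2 - 6*s + 12) - (5) = -s^2 - 6*s + 7 changes sign at s = 1 inside [0, 3], so split the integral there.
∫[0,1] (-s^2 - 6*s + 7) ds = 11/3.
∫[1,3] (-s^2 - 6*s + 7) ds = -56/3; the area of that piece is 56/3.
Total area = 11/3 + 56/3 = 67/3.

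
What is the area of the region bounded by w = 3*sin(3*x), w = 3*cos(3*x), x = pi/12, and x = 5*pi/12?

2*sqrt(2)

On [pi/12, 5*pi/12], (3*sin(3*x)) - (3*cos(3*x)) = 3*sin(3*x) - 3*cos(3*x) is ≥ 0 throughout, so the area is a single integral of |3*sin(3*x) - 3*cos(3*x)|.
∫[pi/12,5*pi/12] (3*sin(3*x) - 3*cos(3*x)) dx = 2*sqrt(2).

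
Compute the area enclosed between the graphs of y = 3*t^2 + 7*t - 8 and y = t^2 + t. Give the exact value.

125/3

Set the curves equal: 3*t^2 + 7*t - 8 = t^2 + t, so 2*t^2 + 6*t - 8 = 0, which factors as 2*(t - 1)*(t + 4) = 0. The curves meet at t = -4, 1.
On [-4, 1], y = t^2 + t is on top; that piece has area ∫[-4,1] (-(2*t^2 + 6*t - 8)) dt = 125/3.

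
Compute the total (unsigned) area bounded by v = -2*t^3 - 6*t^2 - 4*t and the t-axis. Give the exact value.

1

The curve meets the t-axis where -2*t^3 - 6*t^2 - 4*t = 0, i.e. -2*t*(t + 1)*(t + 2) = 0, at t = -2, -1, 0.
On [-2, -1] the curve lies below the axis; ∫[-2,-1] (-2*t^3 - 6*t^2 - 4*t) dt = -1/2, giving area 1/2.
On [-1, 0] the curve lies above the axis; ∫[-1,0] (-2*t^3 - 6*t^2 - 4*t) dt = 1/2, giving area 1/2.
Total area = 1/2 + 1/2 = 1.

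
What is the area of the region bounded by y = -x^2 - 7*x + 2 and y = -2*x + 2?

125/6

Set the curves equal: -x^2 - 7*x + 2 = -2*x + 2, so -x^2 - 5*x = 0, which factors as -x*(x + 5) = 0. The curves meet at x = -5, 0.
On [-5, 0], y = -x^2 - 7*x + 2 is on top; that piece has area ∫[-5,0] (-x^2 - 5*x) dx = 125/6.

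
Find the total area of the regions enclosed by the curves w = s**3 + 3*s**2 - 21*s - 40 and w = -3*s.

Set the curves equal: s**3 + 3*s**2 - 21*s - 40 = -3*s, so s**3 + 3*s**2 - 18*s - 40 = 0, which factors as (s - 4)*(s + 2)*(s + 5) = 0. The curves meet at s = -5, -2, 4.
On [-5, -2], w = s**3 + 3*s**2 - 21*s - 40 is on top; that piece has area ∫[-5,-2] (s**3 + 3*s**2 - 18*s - 40) ds = 135/4.
On [-2, 4], w = -3*s is on top; that piece has area ∫[-2,4] (-(s**3 + 3*s**2 - 18*s - 40)) ds = 216.
Total enclosed area = 135/4 + 216 = 999/4.

999/4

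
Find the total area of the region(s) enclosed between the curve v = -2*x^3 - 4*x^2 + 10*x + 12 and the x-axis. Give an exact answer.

The curve meets the x-axis where -2*x^3 - 4*x^2 + 10*x + 12 = 0, i.e. -2*(x - 2)*(x + 1)*(x + 3) = 0, at x = -3, -1, 2.
On [-3, -1] the curve lies below the axis; ∫[-3,-1] (-2*x^3 - 4*x^2 + 10*x + 12) dx = -32/3, giving area 32/3.
On [-1, 2] the curve lies above the axis; ∫[-1,2] (-2*x^3 - 4*x^2 + 10*x + 12) dx = 63/2, giving area 63/2.
Total area = 32/3 + 63/2 = 253/6.

253/6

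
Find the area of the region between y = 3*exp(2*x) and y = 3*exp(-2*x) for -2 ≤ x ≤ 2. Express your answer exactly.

-6 + 3*exp(-4) + 3*exp(4)

The difference (3*exp(2*x)) - (3*exp(-2*x)) = 3*exp(2*x) - 3*exp(-2*x) changes sign at x = 0 inside [-2, 2], so split the integral there.
∫[-2,0] (3*exp(2*x) - 3*exp(-2*x)) dx = -3*exp(4)/2 - 3*exp(-4)/2 + 3; the area of that piece is -3 + 3*exp(-4)/2 + 3*exp(4)/2.
∫[0,2] (3*exp(2*x) - 3*exp(-2*x)) dx = -3 + 3*exp(-4)/2 + 3*exp(4)/2.
Total area = (-3 + 3*exp(-4)/2 + 3*exp(4)/2) + (-3 + 3*exp(-4)/2 + 3*exp(4)/2) = -6 + 3*exp(-4) + 3*exp(4).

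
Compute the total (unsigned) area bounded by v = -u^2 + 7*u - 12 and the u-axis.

The curve meets the u-axis where -u^2 + 7*u - 12 = 0, i.e. -(u - 4)*(u - 3) = 0, at u = 3, 4.
On [3, 4] the curve lies above the axis; ∫[3,4] (-u^2 + 7*u - 12) du = 1/6, giving area 1/6.

1/6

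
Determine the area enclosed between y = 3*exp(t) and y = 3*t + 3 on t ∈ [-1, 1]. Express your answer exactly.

On [-1, 1], (3*exp(t)) - (3*t + 3) = -3*t + 3*exp(t) - 3 is ≥ 0 throughout, so the area is a single integral of |-3*t + 3*exp(t) - 3|.
∫[-1,1] (-3*t + 3*exp(t) - 3) dt = -6 - 3*exp(-1) + 3*exp(1).

-6 - 3*exp(-1) + 3*exp(1)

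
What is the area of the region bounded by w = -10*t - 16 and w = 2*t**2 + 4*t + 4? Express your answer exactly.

Set the curves equal: -10*t - 16 = 2*t**2 + 4*t + 4, so -2*t**2 - 14*t - 20 = 0, which factors as -2*(t + 2)*(t + 5) = 0. The curves meet at t = -5, -2.
On [-5, -2], w = -10*t - 16 is on top; that piece has area ∫[-5,-2] (-2*t**2 - 14*t - 20) dt = 9.

9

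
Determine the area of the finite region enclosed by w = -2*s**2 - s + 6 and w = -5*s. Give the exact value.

Set the curves equal: -2*s**2 - s + 6 = -5*s, so -2*s**2 + 4*s + 6 = 0, which factors as -2*(s - 3)*(s + 1) = 0. The curves meet at s = -1, 3.
On [-1, 3], w = -2*s**2 - s + 6 is on top; that piece has area ∫[-1,3] (-2*s**2 + 4*s + 6) ds = 64/3.

64/3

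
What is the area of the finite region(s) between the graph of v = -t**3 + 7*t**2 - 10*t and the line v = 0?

253/12

The curve meets the t-axis where -t**3 + 7*t**2 - 10*t = 0, i.e. -t*(t - 5)*(t - 2) = 0, at t = 0, 2, 5.
On [0, 2] the curve lies below the axis; ∫[0,2] (-t**3 + 7*t**2 - 10*t) dt = -16/3, giving area 16/3.
On [2, 5] the curve lies above the axis; ∫[2,5] (-t**3 + 7*t**2 - 10*t) dt = 63/4, giving area 63/4.
Total area = 16/3 + 63/4 = 253/12.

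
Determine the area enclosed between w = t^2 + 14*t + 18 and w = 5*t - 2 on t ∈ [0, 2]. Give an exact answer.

182/3

On [0, 2], (t^2 + 14*t + 18) - (5*t - 2) = t^2 + 9*t + 20 is ≥ 0 throughout, so the area is a single integral of |t^2 + 9*t + 20|.
∫[0,2] (t^2 + 9*t + 20) dt = 182/3.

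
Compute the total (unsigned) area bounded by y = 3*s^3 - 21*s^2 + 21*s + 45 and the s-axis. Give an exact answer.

The curve meets the s-axis where 3*s^3 - 21*s^2 + 21*s + 45 = 0, i.e. 3*(s - 5)*(s - 3)*(s + 1) = 0, at s = -1, 3, 5.
On [-1, 3] the curve lies above the axis; ∫[-1,3] (3*s^3 - 21*s^2 + 21*s + 45) ds = 128, giving area 128.
On [3, 5] the curve lies below the axis; ∫[3,5] (3*s^3 - 21*s^2 + 21*s + 45) ds = -20, giving area 20.
Total area = 128 + 20 = 148.

148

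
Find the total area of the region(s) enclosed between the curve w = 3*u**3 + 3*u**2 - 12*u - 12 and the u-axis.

71/2

The curve meets the u-axis where 3*u**3 + 3*u**2 - 12*u - 12 = 0, i.e. 3*(u - 2)*(u + 1)*(u + 2) = 0, at u = -2, -1, 2.
On [-2, -1] the curve lies above the axis; ∫[-2,-1] (3*u**3 + 3*u**2 - 12*u - 12) du = 7/4, giving area 7/4.
On [-1, 2] the curve lies below the axis; ∫[-1,2] (3*u**3 + 3*u**2 - 12*u - 12) du = -135/4, giving area 135/4.
Total area = 7/4 + 135/4 = 71/2.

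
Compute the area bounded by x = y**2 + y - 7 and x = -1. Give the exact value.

125/6

Both boundary curves give x as a function of y, so integrate with respect to y. Setting them equal: y**2 + y - 6 = 0, i.e. (y - 2)*(y + 3) = 0, so they meet at y = -3, 2.
For y in [-3, 2], x = y**2 + y - 7 is on the left; area = ∫[-3,2] (-(y**2 + y - 6)) dy = 125/6.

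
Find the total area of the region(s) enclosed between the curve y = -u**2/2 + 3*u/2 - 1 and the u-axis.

1/12

The curve meets the u-axis where -u**2/2 + 3*u/2 - 1 = 0, i.e. -(u - 2)*(u - 1)/2 = 0, at u = 1, 2.
On [1, 2] the curve lies above the axis; ∫[1,2] (-u**2/2 + 3*u/2 - 1) du = 1/12, giving area 1/12.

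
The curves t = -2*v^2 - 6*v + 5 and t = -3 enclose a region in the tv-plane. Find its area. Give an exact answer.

125/3

Both boundary curves give t as a function of v, so integrate with respect to v. Setting them equal: -2*v^2 - 6*v + 8 = 0, i.e. -2*(v - 1)*(v + 4) = 0, so they meet at v = -4, 1.
For v in [-4, 1], t = -2*v^2 - 6*v + 5 is on the right; area = ∫[-4,1] (-2*v^2 - 6*v + 8) dv = 125/3.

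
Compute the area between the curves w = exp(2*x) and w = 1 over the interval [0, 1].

On [0, 1], (exp(2*x)) - (1) = exp(2*x) - 1 is ≥ 0 throughout, so the area is a single integral of |exp(2*x) - 1|.
∫[0,1] (exp(2*x) - 1) dx = -3/2 + exp(2)/2.

-3/2 + exp(2)/2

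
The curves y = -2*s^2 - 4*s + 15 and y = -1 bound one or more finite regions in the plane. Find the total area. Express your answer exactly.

72

Set the curves equal: -2*s^2 - 4*s + 15 = -1, so -2*s^2 - 4*s + 16 = 0, which factors as -2*(s - 2)*(s + 4) = 0. The curves meet at s = -4, 2.
On [-4, 2], y = -2*s^2 - 4*s + 15 is on top; that piece has area ∫[-4,2] (-2*s^2 - 4*s + 16) ds = 72.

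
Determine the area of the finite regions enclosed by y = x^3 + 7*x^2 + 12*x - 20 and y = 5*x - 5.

148/3

Set the curves equal: x^3 + 7*x^2 + 12*x - 20 = 5*x - 5, so x^3 + 7*x^2 + 7*x - 15 = 0, which factors as (x - 1)*(x + 3)*(x + 5) = 0. The curves meet at x = -5, -3, 1.
On [-5, -3], y = x^3 + 7*x^2 + 12*x - 20 is on top; that piece has area ∫[-5,-3] (x^3 + 7*x^2 + 7*x - 15) dx = 20/3.
On [-3, 1], y = 5*x - 5 is on top; that piece has area ∫[-3,1] (-(x^3 + 7*x^2 + 7*x - 15)) dx = 128/3.
Total enclosed area = 20/3 + 128/3 = 148/3.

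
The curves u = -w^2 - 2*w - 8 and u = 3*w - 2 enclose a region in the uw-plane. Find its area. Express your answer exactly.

1/6

Both boundary curves give u as a function of w, so integrate with respect to w. Setting them equal: -w^2 - 5*w - 6 = 0, i.e. -(w + 2)*(w + 3) = 0, so they meet at w = -3, -2.
For w in [-3, -2], u = -w^2 - 2*w - 8 is on the right; area = ∫[-3,-2] (-w^2 - 5*w - 6) dw = 1/6.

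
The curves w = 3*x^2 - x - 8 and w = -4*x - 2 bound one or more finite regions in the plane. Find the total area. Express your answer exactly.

27/2

Set the curves equal: 3*x^2 - x - 8 = -4*x - 2, so 3*x^2 + 3*x - 6 = 0, which factors as 3*(x - 1)*(x + 2) = 0. The curves meet at x = -2, 1.
On [-2, 1], w = -4*x - 2 is on top; that piece has area ∫[-2,1] (-(3*x^2 + 3*x - 6)) dx = 27/2.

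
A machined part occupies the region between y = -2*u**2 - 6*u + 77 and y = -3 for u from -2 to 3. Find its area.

1085/3

On [-2, 3], (-2*u**2 - 6*u + 77) - (-3) = -2*u**2 - 6*u + 80 is ≥ 0 throughout, so the area is a single integral of |-2*u**2 - 6*u + 80|.
∫[-2,3] (-2*u**2 - 6*u + 80) du = 1085/3.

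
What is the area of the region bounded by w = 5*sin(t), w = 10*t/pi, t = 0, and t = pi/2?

On [0, pi/2], (5*sin(t)) - (10*t/pi) = -10*t/pi + 5*sin(t) is ≥ 0 throughout, so the area is a single integral of |-10*t/pi + 5*sin(t)|.
∫[0,pi/2] (-10*t/pi + 5*sin(t)) dt = 5 - 5*pi/4.

5 - 5*pi/4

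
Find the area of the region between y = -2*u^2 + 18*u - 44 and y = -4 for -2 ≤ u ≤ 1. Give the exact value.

On [-2, 1], (-2*u^2 + 18*u - 44) - (-4) = -2*u^2 + 18*u - 40 is ≤ 0 throughout, so the area is a single integral of |-2*u^2 + 18*u - 40|.
∫[-2,1] (-2*u^2 + 18*u - 40) du = -153; the area of that piece is 153.

153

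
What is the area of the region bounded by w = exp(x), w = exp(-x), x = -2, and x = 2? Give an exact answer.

-4 + 2*exp(-2) + 2*exp(2)

The difference (exp(x)) - (exp(-x)) = exp(x) - exp(-x) changes sign at x = 0 inside [-2, 2], so split the integral there.
∫[-2,0] (exp(x) - exp(-x)) dx = -exp(2) - exp(-2) + 2; the area of that piece is -2 + exp(-2) + exp(2).
∫[0,2] (exp(x) - exp(-x)) dx = -2 + exp(-2) + exp(2).
Total area = (-2 + exp(-2) + exp(2)) + (-2 + exp(-2) + exp(2)) = -4 + 2*exp(-2) + 2*exp(2).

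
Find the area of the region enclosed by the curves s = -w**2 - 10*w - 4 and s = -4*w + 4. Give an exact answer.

Both boundary curves give s as a function of w, so integrate with respect to w. Setting them equal: -w**2 - 6*w - 8 = 0, i.e. -(w + 2)*(w + 4) = 0, so they meet at w = -4, -2.
For w in [-4, -2], s = -w**2 - 10*w - 4 is on the right; area = ∫[-4,-2] (-w**2 - 6*w - 8) dw = 4/3.

4/3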